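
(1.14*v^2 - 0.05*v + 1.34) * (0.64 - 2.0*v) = -2.28*v^3 + 0.8296*v^2 - 2.712*v + 0.8576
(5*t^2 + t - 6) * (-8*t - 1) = -40*t^3 - 13*t^2 + 47*t + 6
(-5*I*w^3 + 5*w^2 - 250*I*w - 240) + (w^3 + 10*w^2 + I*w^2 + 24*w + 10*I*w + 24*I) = w^3 - 5*I*w^3 + 15*w^2 + I*w^2 + 24*w - 240*I*w - 240 + 24*I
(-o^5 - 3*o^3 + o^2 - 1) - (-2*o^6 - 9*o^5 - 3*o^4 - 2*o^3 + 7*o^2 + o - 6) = 2*o^6 + 8*o^5 + 3*o^4 - o^3 - 6*o^2 - o + 5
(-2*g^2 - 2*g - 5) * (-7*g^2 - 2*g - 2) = 14*g^4 + 18*g^3 + 43*g^2 + 14*g + 10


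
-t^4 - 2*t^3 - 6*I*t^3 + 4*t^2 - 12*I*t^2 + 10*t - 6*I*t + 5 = (t + I)*(t + 5*I)*(I*t + I)^2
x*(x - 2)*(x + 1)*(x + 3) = x^4 + 2*x^3 - 5*x^2 - 6*x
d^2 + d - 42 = (d - 6)*(d + 7)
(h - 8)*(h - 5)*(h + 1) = h^3 - 12*h^2 + 27*h + 40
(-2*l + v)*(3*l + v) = -6*l^2 + l*v + v^2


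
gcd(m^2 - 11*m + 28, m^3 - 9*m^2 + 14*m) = m - 7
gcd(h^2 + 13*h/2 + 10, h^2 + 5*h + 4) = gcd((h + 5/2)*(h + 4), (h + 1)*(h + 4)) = h + 4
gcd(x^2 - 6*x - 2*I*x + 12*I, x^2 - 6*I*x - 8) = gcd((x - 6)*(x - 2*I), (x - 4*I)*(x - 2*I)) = x - 2*I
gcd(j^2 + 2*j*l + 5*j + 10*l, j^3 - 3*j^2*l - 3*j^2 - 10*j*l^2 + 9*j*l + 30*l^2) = j + 2*l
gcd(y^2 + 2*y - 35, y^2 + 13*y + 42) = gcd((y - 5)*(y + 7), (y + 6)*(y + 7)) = y + 7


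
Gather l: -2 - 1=-3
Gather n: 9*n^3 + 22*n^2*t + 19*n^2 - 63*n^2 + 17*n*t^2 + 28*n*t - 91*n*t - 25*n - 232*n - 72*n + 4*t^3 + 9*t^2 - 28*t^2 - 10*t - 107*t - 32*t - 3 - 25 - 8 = 9*n^3 + n^2*(22*t - 44) + n*(17*t^2 - 63*t - 329) + 4*t^3 - 19*t^2 - 149*t - 36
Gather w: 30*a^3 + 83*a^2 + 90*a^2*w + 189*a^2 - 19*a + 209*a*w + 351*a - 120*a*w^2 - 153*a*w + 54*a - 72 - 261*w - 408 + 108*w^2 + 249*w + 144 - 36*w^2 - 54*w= 30*a^3 + 272*a^2 + 386*a + w^2*(72 - 120*a) + w*(90*a^2 + 56*a - 66) - 336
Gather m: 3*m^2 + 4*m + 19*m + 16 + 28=3*m^2 + 23*m + 44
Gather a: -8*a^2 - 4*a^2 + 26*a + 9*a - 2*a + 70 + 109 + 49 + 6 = -12*a^2 + 33*a + 234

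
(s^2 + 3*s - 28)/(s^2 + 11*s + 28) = (s - 4)/(s + 4)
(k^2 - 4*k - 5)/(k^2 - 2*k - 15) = (k + 1)/(k + 3)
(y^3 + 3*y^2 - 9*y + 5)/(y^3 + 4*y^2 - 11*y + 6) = (y + 5)/(y + 6)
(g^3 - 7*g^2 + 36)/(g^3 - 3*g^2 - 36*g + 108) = (g + 2)/(g + 6)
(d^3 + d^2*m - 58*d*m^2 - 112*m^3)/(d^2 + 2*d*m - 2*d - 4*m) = (d^2 - d*m - 56*m^2)/(d - 2)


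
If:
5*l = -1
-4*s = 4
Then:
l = -1/5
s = -1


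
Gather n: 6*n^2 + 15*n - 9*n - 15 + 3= 6*n^2 + 6*n - 12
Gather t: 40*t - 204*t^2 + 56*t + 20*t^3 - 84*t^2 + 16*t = 20*t^3 - 288*t^2 + 112*t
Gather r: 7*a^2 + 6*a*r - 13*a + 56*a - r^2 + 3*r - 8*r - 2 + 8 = 7*a^2 + 43*a - r^2 + r*(6*a - 5) + 6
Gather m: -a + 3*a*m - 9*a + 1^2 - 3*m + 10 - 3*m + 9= -10*a + m*(3*a - 6) + 20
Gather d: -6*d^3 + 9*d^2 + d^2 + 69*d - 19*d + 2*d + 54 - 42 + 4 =-6*d^3 + 10*d^2 + 52*d + 16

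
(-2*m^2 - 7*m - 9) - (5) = -2*m^2 - 7*m - 14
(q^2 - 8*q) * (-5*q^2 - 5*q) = -5*q^4 + 35*q^3 + 40*q^2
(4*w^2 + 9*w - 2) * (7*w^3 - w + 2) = 28*w^5 + 63*w^4 - 18*w^3 - w^2 + 20*w - 4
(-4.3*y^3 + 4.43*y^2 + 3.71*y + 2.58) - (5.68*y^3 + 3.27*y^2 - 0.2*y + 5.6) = -9.98*y^3 + 1.16*y^2 + 3.91*y - 3.02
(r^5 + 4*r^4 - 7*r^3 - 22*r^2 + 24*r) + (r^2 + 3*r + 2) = r^5 + 4*r^4 - 7*r^3 - 21*r^2 + 27*r + 2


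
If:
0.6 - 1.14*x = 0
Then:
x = 0.53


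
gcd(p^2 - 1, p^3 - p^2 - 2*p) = p + 1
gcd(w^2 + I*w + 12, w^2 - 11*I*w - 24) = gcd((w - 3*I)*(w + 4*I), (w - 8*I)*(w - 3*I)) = w - 3*I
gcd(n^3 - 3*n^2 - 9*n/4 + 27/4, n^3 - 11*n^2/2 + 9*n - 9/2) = n^2 - 9*n/2 + 9/2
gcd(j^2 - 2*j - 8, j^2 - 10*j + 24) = j - 4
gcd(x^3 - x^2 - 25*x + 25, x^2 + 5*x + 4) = 1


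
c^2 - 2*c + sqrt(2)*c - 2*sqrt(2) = (c - 2)*(c + sqrt(2))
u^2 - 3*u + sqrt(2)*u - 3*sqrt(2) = (u - 3)*(u + sqrt(2))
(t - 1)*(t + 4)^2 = t^3 + 7*t^2 + 8*t - 16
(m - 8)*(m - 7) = m^2 - 15*m + 56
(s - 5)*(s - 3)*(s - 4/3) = s^3 - 28*s^2/3 + 77*s/3 - 20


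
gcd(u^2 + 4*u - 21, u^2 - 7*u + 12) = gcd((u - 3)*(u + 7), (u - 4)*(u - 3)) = u - 3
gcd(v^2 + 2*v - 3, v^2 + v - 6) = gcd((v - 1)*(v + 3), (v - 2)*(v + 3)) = v + 3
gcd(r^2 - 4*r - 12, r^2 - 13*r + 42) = r - 6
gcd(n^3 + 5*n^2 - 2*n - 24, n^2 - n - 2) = n - 2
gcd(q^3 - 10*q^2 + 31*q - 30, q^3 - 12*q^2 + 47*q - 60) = q^2 - 8*q + 15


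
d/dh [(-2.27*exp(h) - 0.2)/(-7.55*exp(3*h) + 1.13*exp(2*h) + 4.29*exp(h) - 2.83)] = (-34.277*exp(3*h) - 1.9649*exp(2*h) + 0.452*exp(h) + 7.2821)*exp(h)/(57.0025*exp(6*h) - 17.063*exp(5*h) - 63.5021*exp(4*h) + 52.4284*exp(3*h) + 12.0083*exp(2*h) - 24.2814*exp(h) + 8.0089)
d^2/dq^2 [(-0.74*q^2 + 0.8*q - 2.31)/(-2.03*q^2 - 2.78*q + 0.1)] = (-14.945672*q^3 + 58.016994*q^2 + 77.243124*q + 36.213068)/(8.365427*q^6 + 34.368306*q^5 + 45.829686*q^4 + 18.098912*q^3 - 2.25762*q^2 + 0.0834*q - 0.001)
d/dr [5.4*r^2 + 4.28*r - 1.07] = 10.8*r + 4.28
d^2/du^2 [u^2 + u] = 2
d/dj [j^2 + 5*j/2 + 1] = 2*j + 5/2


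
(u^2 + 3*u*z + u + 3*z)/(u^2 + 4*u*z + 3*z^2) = (u + 1)/(u + z)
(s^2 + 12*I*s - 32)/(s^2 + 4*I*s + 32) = (s + 4*I)/(s - 4*I)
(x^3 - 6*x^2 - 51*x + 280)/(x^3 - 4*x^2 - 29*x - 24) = (x^2 + 2*x - 35)/(x^2 + 4*x + 3)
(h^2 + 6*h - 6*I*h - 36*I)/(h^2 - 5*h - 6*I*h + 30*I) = (h + 6)/(h - 5)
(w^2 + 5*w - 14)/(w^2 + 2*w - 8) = (w + 7)/(w + 4)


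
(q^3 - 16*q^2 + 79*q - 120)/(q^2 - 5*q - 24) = (q^2 - 8*q + 15)/(q + 3)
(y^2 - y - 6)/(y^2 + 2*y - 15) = (y + 2)/(y + 5)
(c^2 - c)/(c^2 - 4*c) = (c - 1)/(c - 4)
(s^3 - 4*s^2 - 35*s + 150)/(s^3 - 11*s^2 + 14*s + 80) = (s^2 + s - 30)/(s^2 - 6*s - 16)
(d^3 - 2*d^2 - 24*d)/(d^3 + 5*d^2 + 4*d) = (d - 6)/(d + 1)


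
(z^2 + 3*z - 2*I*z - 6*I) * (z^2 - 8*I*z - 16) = z^4 + 3*z^3 - 10*I*z^3 - 32*z^2 - 30*I*z^2 - 96*z + 32*I*z + 96*I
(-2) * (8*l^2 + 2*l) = -16*l^2 - 4*l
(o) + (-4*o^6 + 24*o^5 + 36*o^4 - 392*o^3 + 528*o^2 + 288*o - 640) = -4*o^6 + 24*o^5 + 36*o^4 - 392*o^3 + 528*o^2 + 289*o - 640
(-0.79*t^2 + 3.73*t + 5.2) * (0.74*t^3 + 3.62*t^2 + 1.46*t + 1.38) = -0.5846*t^5 - 0.0996000000000006*t^4 + 16.1972*t^3 + 23.1796*t^2 + 12.7394*t + 7.176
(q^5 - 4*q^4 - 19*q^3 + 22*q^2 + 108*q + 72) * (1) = q^5 - 4*q^4 - 19*q^3 + 22*q^2 + 108*q + 72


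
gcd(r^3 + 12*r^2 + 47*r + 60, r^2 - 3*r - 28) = r + 4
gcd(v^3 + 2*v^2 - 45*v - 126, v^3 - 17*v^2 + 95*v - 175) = v - 7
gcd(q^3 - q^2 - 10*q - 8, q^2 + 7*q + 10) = q + 2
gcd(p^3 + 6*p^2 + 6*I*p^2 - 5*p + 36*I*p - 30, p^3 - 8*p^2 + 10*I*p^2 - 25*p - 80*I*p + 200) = p + 5*I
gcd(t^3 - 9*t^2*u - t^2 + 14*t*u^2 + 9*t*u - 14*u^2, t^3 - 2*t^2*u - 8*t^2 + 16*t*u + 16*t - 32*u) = t - 2*u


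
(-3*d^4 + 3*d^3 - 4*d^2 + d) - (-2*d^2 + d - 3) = -3*d^4 + 3*d^3 - 2*d^2 + 3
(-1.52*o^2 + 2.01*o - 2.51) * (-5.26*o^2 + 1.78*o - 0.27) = 7.9952*o^4 - 13.2782*o^3 + 17.1908*o^2 - 5.0105*o + 0.6777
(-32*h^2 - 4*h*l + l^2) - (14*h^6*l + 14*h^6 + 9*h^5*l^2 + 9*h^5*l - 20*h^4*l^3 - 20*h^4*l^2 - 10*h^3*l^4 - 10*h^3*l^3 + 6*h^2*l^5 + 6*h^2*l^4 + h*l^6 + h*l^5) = -14*h^6*l - 14*h^6 - 9*h^5*l^2 - 9*h^5*l + 20*h^4*l^3 + 20*h^4*l^2 + 10*h^3*l^4 + 10*h^3*l^3 - 6*h^2*l^5 - 6*h^2*l^4 - 32*h^2 - h*l^6 - h*l^5 - 4*h*l + l^2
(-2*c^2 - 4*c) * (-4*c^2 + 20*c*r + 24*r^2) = 8*c^4 - 40*c^3*r + 16*c^3 - 48*c^2*r^2 - 80*c^2*r - 96*c*r^2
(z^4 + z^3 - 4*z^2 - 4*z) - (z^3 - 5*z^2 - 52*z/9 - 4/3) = z^4 + z^2 + 16*z/9 + 4/3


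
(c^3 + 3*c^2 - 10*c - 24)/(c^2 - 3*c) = c + 6 + 8/c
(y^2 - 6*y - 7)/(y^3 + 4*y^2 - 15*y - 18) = (y - 7)/(y^2 + 3*y - 18)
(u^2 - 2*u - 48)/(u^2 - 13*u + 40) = (u + 6)/(u - 5)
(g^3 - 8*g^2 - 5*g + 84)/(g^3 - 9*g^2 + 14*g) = (g^2 - g - 12)/(g*(g - 2))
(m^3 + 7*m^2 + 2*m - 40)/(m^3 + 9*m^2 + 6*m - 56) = (m + 5)/(m + 7)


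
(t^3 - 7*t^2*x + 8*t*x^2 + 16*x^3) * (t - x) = t^4 - 8*t^3*x + 15*t^2*x^2 + 8*t*x^3 - 16*x^4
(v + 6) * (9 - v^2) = -v^3 - 6*v^2 + 9*v + 54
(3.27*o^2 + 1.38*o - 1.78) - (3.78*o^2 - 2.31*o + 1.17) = -0.51*o^2 + 3.69*o - 2.95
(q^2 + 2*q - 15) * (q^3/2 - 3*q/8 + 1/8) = q^5/2 + q^4 - 63*q^3/8 - 5*q^2/8 + 47*q/8 - 15/8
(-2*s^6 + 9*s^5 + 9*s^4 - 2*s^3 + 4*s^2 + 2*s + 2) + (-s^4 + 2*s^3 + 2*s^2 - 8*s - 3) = -2*s^6 + 9*s^5 + 8*s^4 + 6*s^2 - 6*s - 1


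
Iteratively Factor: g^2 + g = (g + 1)*(g)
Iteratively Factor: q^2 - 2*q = (q - 2)*(q)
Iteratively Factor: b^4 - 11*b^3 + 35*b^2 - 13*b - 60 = (b - 3)*(b^3 - 8*b^2 + 11*b + 20) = (b - 3)*(b + 1)*(b^2 - 9*b + 20) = (b - 4)*(b - 3)*(b + 1)*(b - 5)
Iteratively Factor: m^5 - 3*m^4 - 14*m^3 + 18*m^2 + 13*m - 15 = (m - 1)*(m^4 - 2*m^3 - 16*m^2 + 2*m + 15) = (m - 5)*(m - 1)*(m^3 + 3*m^2 - m - 3) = (m - 5)*(m - 1)^2*(m^2 + 4*m + 3) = (m - 5)*(m - 1)^2*(m + 3)*(m + 1)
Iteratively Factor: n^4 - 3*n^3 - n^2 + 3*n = (n)*(n^3 - 3*n^2 - n + 3) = n*(n - 1)*(n^2 - 2*n - 3) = n*(n - 1)*(n + 1)*(n - 3)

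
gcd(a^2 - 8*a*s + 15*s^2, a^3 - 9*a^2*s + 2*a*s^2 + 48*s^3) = -a + 3*s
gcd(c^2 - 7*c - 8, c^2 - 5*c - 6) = c + 1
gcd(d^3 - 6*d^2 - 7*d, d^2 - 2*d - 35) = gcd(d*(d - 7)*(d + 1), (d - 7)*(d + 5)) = d - 7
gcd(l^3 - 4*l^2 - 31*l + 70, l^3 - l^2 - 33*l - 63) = l - 7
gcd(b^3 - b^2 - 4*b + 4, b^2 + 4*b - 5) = b - 1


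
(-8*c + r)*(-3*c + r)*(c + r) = 24*c^3 + 13*c^2*r - 10*c*r^2 + r^3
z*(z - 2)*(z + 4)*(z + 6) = z^4 + 8*z^3 + 4*z^2 - 48*z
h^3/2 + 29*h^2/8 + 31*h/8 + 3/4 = (h/2 + 1/2)*(h + 1/4)*(h + 6)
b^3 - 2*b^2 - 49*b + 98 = (b - 7)*(b - 2)*(b + 7)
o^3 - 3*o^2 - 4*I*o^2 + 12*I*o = o*(o - 3)*(o - 4*I)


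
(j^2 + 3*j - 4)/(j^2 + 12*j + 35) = (j^2 + 3*j - 4)/(j^2 + 12*j + 35)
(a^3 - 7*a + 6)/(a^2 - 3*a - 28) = (-a^3 + 7*a - 6)/(-a^2 + 3*a + 28)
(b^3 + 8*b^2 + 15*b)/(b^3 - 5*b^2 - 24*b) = (b + 5)/(b - 8)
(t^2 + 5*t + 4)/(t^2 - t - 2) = (t + 4)/(t - 2)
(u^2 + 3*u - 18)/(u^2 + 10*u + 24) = (u - 3)/(u + 4)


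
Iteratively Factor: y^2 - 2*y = (y)*(y - 2)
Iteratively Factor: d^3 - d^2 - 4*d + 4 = (d - 2)*(d^2 + d - 2) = (d - 2)*(d + 2)*(d - 1)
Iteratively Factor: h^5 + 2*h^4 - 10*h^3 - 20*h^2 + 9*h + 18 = (h - 1)*(h^4 + 3*h^3 - 7*h^2 - 27*h - 18) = (h - 1)*(h + 3)*(h^3 - 7*h - 6) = (h - 1)*(h + 2)*(h + 3)*(h^2 - 2*h - 3) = (h - 3)*(h - 1)*(h + 2)*(h + 3)*(h + 1)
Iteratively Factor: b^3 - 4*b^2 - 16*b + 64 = (b - 4)*(b^2 - 16) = (b - 4)*(b + 4)*(b - 4)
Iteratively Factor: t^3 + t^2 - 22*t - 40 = (t + 4)*(t^2 - 3*t - 10) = (t + 2)*(t + 4)*(t - 5)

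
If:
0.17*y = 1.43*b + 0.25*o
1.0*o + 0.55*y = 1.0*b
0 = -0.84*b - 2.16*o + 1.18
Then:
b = -0.34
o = 0.68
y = -1.85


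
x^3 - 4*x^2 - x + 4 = (x - 4)*(x - 1)*(x + 1)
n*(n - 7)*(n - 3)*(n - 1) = n^4 - 11*n^3 + 31*n^2 - 21*n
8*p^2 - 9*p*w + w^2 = (-8*p + w)*(-p + w)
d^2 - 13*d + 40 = (d - 8)*(d - 5)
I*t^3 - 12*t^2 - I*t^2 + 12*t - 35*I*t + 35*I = (t + 5*I)*(t + 7*I)*(I*t - I)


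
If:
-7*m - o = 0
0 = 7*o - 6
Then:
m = -6/49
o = 6/7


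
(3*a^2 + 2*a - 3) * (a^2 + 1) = 3*a^4 + 2*a^3 + 2*a - 3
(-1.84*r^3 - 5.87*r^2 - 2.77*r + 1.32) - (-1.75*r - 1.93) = -1.84*r^3 - 5.87*r^2 - 1.02*r + 3.25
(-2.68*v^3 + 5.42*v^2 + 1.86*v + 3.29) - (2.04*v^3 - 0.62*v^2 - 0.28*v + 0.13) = -4.72*v^3 + 6.04*v^2 + 2.14*v + 3.16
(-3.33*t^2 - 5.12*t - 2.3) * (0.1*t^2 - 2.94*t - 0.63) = -0.333*t^4 + 9.2782*t^3 + 16.9207*t^2 + 9.9876*t + 1.449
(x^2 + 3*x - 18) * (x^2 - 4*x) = x^4 - x^3 - 30*x^2 + 72*x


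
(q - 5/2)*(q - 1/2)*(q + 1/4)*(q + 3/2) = q^4 - 5*q^3/4 - 29*q^2/8 + 17*q/16 + 15/32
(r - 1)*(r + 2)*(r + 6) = r^3 + 7*r^2 + 4*r - 12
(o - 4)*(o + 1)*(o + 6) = o^3 + 3*o^2 - 22*o - 24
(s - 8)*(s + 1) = s^2 - 7*s - 8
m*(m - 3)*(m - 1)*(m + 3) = m^4 - m^3 - 9*m^2 + 9*m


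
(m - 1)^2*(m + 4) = m^3 + 2*m^2 - 7*m + 4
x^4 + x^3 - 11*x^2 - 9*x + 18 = (x - 3)*(x - 1)*(x + 2)*(x + 3)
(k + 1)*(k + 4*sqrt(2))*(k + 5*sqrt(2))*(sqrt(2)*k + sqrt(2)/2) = sqrt(2)*k^4 + 3*sqrt(2)*k^3/2 + 18*k^3 + 27*k^2 + 81*sqrt(2)*k^2/2 + 9*k + 60*sqrt(2)*k + 20*sqrt(2)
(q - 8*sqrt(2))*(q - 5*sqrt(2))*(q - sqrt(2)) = q^3 - 14*sqrt(2)*q^2 + 106*q - 80*sqrt(2)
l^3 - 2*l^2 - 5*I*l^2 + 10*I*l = l*(l - 2)*(l - 5*I)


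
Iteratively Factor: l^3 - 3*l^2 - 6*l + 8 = (l - 4)*(l^2 + l - 2) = (l - 4)*(l - 1)*(l + 2)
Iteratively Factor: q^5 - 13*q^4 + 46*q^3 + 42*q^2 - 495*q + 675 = (q - 3)*(q^4 - 10*q^3 + 16*q^2 + 90*q - 225) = (q - 3)^2*(q^3 - 7*q^2 - 5*q + 75) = (q - 5)*(q - 3)^2*(q^2 - 2*q - 15) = (q - 5)*(q - 3)^2*(q + 3)*(q - 5)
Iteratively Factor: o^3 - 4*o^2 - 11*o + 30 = (o - 5)*(o^2 + o - 6) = (o - 5)*(o + 3)*(o - 2)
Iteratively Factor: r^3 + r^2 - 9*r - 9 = (r + 3)*(r^2 - 2*r - 3) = (r - 3)*(r + 3)*(r + 1)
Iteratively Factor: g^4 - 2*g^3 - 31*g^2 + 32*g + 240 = (g - 4)*(g^3 + 2*g^2 - 23*g - 60) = (g - 5)*(g - 4)*(g^2 + 7*g + 12) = (g - 5)*(g - 4)*(g + 4)*(g + 3)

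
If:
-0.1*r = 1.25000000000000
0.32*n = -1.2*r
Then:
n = 46.88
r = -12.50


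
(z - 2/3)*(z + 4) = z^2 + 10*z/3 - 8/3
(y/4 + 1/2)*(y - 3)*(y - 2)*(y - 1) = y^4/4 - y^3 - y^2/4 + 4*y - 3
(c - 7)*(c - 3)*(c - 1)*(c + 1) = c^4 - 10*c^3 + 20*c^2 + 10*c - 21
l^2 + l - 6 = (l - 2)*(l + 3)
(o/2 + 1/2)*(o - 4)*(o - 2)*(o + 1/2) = o^4/2 - 9*o^3/4 - o^2/4 + 9*o/2 + 2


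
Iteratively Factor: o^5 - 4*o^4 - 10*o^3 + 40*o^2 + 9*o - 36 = (o - 1)*(o^4 - 3*o^3 - 13*o^2 + 27*o + 36) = (o - 3)*(o - 1)*(o^3 - 13*o - 12) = (o - 3)*(o - 1)*(o + 1)*(o^2 - o - 12) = (o - 3)*(o - 1)*(o + 1)*(o + 3)*(o - 4)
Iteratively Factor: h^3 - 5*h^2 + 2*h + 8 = (h - 4)*(h^2 - h - 2) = (h - 4)*(h + 1)*(h - 2)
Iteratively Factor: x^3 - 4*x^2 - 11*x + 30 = (x - 5)*(x^2 + x - 6) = (x - 5)*(x + 3)*(x - 2)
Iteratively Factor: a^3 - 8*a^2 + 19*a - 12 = (a - 3)*(a^2 - 5*a + 4) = (a - 3)*(a - 1)*(a - 4)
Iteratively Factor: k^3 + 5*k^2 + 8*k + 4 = (k + 1)*(k^2 + 4*k + 4) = (k + 1)*(k + 2)*(k + 2)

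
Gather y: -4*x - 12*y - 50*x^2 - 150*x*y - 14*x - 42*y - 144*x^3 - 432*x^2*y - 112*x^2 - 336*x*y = -144*x^3 - 162*x^2 - 18*x + y*(-432*x^2 - 486*x - 54)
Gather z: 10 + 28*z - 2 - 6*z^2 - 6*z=-6*z^2 + 22*z + 8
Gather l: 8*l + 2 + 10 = 8*l + 12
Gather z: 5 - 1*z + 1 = 6 - z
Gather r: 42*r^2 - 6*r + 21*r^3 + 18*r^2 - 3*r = 21*r^3 + 60*r^2 - 9*r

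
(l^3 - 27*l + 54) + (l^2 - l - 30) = l^3 + l^2 - 28*l + 24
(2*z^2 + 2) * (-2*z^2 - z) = -4*z^4 - 2*z^3 - 4*z^2 - 2*z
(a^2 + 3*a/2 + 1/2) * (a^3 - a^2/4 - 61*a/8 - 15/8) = a^5 + 5*a^4/4 - 15*a^3/2 - 215*a^2/16 - 53*a/8 - 15/16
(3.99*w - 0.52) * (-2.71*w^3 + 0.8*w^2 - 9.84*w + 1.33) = -10.8129*w^4 + 4.6012*w^3 - 39.6776*w^2 + 10.4235*w - 0.6916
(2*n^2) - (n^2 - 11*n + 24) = n^2 + 11*n - 24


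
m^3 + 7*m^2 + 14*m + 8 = (m + 1)*(m + 2)*(m + 4)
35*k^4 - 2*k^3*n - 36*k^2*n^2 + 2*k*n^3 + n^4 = (-5*k + n)*(-k + n)*(k + n)*(7*k + n)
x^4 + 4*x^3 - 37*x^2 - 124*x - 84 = (x - 6)*(x + 1)*(x + 2)*(x + 7)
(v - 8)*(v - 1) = v^2 - 9*v + 8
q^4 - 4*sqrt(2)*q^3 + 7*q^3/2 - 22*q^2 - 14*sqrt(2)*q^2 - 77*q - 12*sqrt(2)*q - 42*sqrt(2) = (q + 7/2)*(q - 6*sqrt(2))*(q + sqrt(2))^2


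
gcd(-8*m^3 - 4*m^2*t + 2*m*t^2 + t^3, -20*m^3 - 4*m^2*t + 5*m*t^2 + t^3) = -4*m^2 + t^2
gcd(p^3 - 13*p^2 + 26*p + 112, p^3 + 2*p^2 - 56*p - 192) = p - 8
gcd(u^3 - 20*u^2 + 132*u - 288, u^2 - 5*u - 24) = u - 8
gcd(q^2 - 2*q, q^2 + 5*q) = q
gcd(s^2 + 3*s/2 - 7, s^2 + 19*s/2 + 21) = s + 7/2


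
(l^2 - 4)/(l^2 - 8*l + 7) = (l^2 - 4)/(l^2 - 8*l + 7)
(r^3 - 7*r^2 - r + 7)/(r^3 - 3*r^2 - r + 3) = (r - 7)/(r - 3)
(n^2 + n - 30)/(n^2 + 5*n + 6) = (n^2 + n - 30)/(n^2 + 5*n + 6)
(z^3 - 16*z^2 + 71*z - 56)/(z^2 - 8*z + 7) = z - 8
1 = 1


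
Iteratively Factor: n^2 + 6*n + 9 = (n + 3)*(n + 3)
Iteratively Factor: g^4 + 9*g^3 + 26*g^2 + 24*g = (g + 2)*(g^3 + 7*g^2 + 12*g) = (g + 2)*(g + 3)*(g^2 + 4*g) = (g + 2)*(g + 3)*(g + 4)*(g)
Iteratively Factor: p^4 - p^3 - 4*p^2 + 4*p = (p - 1)*(p^3 - 4*p) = (p - 2)*(p - 1)*(p^2 + 2*p) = (p - 2)*(p - 1)*(p + 2)*(p)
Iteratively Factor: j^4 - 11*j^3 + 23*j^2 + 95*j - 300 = (j - 5)*(j^3 - 6*j^2 - 7*j + 60) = (j - 5)^2*(j^2 - j - 12) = (j - 5)^2*(j + 3)*(j - 4)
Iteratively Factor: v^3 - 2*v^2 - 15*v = (v)*(v^2 - 2*v - 15) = v*(v - 5)*(v + 3)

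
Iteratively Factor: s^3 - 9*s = (s)*(s^2 - 9) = s*(s - 3)*(s + 3)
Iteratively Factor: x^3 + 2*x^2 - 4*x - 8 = (x + 2)*(x^2 - 4) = (x - 2)*(x + 2)*(x + 2)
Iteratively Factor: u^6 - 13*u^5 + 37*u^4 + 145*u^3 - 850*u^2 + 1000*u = (u - 5)*(u^5 - 8*u^4 - 3*u^3 + 130*u^2 - 200*u) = (u - 5)^2*(u^4 - 3*u^3 - 18*u^2 + 40*u) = (u - 5)^3*(u^3 + 2*u^2 - 8*u) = (u - 5)^3*(u - 2)*(u^2 + 4*u) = u*(u - 5)^3*(u - 2)*(u + 4)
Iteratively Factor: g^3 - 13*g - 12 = (g + 3)*(g^2 - 3*g - 4) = (g + 1)*(g + 3)*(g - 4)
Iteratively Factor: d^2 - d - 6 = (d + 2)*(d - 3)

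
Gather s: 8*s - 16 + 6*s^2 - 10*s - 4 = 6*s^2 - 2*s - 20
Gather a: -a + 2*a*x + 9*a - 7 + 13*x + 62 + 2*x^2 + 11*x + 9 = a*(2*x + 8) + 2*x^2 + 24*x + 64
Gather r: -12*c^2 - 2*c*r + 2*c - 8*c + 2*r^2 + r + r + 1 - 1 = -12*c^2 - 6*c + 2*r^2 + r*(2 - 2*c)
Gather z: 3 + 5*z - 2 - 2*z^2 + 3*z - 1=-2*z^2 + 8*z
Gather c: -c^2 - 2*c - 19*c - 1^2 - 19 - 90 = -c^2 - 21*c - 110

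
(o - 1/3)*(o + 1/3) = o^2 - 1/9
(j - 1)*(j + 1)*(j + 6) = j^3 + 6*j^2 - j - 6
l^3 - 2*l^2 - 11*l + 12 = (l - 4)*(l - 1)*(l + 3)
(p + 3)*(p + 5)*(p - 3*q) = p^3 - 3*p^2*q + 8*p^2 - 24*p*q + 15*p - 45*q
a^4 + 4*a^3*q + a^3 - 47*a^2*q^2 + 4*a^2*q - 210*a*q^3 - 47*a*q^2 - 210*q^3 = (a + 1)*(a - 7*q)*(a + 5*q)*(a + 6*q)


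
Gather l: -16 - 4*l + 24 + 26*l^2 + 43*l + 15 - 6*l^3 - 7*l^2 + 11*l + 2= -6*l^3 + 19*l^2 + 50*l + 25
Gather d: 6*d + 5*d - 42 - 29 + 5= 11*d - 66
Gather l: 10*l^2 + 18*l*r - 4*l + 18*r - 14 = 10*l^2 + l*(18*r - 4) + 18*r - 14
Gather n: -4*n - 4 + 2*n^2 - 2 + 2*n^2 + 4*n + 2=4*n^2 - 4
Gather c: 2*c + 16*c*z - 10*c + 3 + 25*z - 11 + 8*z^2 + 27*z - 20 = c*(16*z - 8) + 8*z^2 + 52*z - 28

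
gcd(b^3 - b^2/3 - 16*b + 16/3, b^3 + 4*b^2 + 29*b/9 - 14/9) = b - 1/3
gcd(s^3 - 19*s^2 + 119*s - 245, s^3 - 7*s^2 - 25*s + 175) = s^2 - 12*s + 35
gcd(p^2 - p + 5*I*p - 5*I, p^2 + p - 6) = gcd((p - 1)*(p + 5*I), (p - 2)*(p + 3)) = 1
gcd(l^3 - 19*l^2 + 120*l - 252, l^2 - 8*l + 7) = l - 7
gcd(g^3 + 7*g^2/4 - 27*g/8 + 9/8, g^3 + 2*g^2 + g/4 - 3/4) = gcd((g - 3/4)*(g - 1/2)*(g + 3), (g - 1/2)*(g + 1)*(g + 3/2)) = g - 1/2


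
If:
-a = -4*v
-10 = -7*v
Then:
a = 40/7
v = 10/7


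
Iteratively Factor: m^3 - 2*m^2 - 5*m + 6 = (m - 3)*(m^2 + m - 2) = (m - 3)*(m - 1)*(m + 2)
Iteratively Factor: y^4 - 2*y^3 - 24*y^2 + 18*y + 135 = (y - 3)*(y^3 + y^2 - 21*y - 45) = (y - 3)*(y + 3)*(y^2 - 2*y - 15) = (y - 3)*(y + 3)^2*(y - 5)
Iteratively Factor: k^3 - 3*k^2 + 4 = (k - 2)*(k^2 - k - 2) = (k - 2)*(k + 1)*(k - 2)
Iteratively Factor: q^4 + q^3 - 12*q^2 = (q + 4)*(q^3 - 3*q^2) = q*(q + 4)*(q^2 - 3*q) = q*(q - 3)*(q + 4)*(q)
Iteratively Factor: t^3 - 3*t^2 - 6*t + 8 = (t - 4)*(t^2 + t - 2) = (t - 4)*(t - 1)*(t + 2)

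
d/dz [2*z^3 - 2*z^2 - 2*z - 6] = 6*z^2 - 4*z - 2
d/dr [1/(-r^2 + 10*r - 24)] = 2*(r - 5)/(r^2 - 10*r + 24)^2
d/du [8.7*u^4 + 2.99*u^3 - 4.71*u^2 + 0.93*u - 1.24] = 34.8*u^3 + 8.97*u^2 - 9.42*u + 0.93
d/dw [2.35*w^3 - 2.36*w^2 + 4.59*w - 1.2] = 7.05*w^2 - 4.72*w + 4.59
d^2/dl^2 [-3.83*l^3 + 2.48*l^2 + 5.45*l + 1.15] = 4.96 - 22.98*l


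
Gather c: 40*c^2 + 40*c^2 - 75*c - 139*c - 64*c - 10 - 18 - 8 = 80*c^2 - 278*c - 36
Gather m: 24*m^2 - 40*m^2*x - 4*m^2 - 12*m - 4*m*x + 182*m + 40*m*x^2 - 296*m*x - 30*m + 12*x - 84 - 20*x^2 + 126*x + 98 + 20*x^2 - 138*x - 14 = m^2*(20 - 40*x) + m*(40*x^2 - 300*x + 140)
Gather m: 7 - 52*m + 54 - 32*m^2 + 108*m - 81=-32*m^2 + 56*m - 20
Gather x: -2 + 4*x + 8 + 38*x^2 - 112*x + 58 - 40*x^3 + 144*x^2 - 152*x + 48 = -40*x^3 + 182*x^2 - 260*x + 112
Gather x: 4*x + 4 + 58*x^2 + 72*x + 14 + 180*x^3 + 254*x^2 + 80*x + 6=180*x^3 + 312*x^2 + 156*x + 24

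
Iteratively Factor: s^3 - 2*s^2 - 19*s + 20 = (s - 1)*(s^2 - s - 20) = (s - 1)*(s + 4)*(s - 5)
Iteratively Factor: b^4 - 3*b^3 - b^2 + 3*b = (b)*(b^3 - 3*b^2 - b + 3) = b*(b - 3)*(b^2 - 1) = b*(b - 3)*(b + 1)*(b - 1)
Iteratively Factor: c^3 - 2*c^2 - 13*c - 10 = (c - 5)*(c^2 + 3*c + 2) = (c - 5)*(c + 1)*(c + 2)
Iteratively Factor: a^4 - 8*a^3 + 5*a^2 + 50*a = (a - 5)*(a^3 - 3*a^2 - 10*a) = (a - 5)*(a + 2)*(a^2 - 5*a) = (a - 5)^2*(a + 2)*(a)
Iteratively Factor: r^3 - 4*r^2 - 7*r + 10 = (r - 5)*(r^2 + r - 2) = (r - 5)*(r - 1)*(r + 2)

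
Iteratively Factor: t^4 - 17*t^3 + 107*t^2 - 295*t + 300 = (t - 5)*(t^3 - 12*t^2 + 47*t - 60) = (t - 5)*(t - 4)*(t^2 - 8*t + 15) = (t - 5)^2*(t - 4)*(t - 3)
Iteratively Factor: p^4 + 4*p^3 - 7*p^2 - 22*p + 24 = (p + 4)*(p^3 - 7*p + 6) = (p + 3)*(p + 4)*(p^2 - 3*p + 2) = (p - 2)*(p + 3)*(p + 4)*(p - 1)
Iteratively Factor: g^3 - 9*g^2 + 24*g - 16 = (g - 4)*(g^2 - 5*g + 4) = (g - 4)*(g - 1)*(g - 4)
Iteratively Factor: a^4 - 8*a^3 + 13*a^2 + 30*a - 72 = (a - 3)*(a^3 - 5*a^2 - 2*a + 24) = (a - 3)^2*(a^2 - 2*a - 8) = (a - 4)*(a - 3)^2*(a + 2)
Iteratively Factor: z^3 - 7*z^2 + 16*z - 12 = (z - 3)*(z^2 - 4*z + 4) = (z - 3)*(z - 2)*(z - 2)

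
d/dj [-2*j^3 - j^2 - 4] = 2*j*(-3*j - 1)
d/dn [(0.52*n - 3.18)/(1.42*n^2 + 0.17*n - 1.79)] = (-0.7384*n^2 + 9.0312*n - 0.3902)/(2.0164*n^4 + 0.4828*n^3 - 5.0547*n^2 - 0.6086*n + 3.2041)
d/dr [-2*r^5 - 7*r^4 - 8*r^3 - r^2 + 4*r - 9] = -10*r^4 - 28*r^3 - 24*r^2 - 2*r + 4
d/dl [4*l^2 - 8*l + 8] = 8*l - 8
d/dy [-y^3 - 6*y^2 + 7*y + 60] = -3*y^2 - 12*y + 7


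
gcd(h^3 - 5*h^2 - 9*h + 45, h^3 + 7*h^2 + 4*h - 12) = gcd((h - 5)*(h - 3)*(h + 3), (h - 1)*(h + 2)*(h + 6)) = 1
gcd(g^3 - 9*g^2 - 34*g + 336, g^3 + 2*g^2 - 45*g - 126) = g^2 - g - 42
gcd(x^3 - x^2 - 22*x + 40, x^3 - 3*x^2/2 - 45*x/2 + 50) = x^2 + x - 20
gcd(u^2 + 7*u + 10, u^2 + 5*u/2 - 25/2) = u + 5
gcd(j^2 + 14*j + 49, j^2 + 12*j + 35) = j + 7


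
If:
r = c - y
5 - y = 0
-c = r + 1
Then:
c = 2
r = -3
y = 5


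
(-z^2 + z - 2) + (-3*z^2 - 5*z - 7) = -4*z^2 - 4*z - 9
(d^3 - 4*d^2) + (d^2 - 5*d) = d^3 - 3*d^2 - 5*d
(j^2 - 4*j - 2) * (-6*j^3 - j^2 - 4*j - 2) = -6*j^5 + 23*j^4 + 12*j^3 + 16*j^2 + 16*j + 4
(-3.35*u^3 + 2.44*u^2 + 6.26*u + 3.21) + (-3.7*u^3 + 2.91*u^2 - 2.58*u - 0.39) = -7.05*u^3 + 5.35*u^2 + 3.68*u + 2.82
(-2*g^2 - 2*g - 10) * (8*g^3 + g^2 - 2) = -16*g^5 - 18*g^4 - 82*g^3 - 6*g^2 + 4*g + 20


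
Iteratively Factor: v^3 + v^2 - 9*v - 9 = (v + 1)*(v^2 - 9) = (v - 3)*(v + 1)*(v + 3)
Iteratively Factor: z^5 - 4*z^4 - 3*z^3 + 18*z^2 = (z + 2)*(z^4 - 6*z^3 + 9*z^2) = z*(z + 2)*(z^3 - 6*z^2 + 9*z) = z^2*(z + 2)*(z^2 - 6*z + 9) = z^2*(z - 3)*(z + 2)*(z - 3)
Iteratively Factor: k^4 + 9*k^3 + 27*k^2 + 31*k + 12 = (k + 4)*(k^3 + 5*k^2 + 7*k + 3) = (k + 1)*(k + 4)*(k^2 + 4*k + 3) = (k + 1)^2*(k + 4)*(k + 3)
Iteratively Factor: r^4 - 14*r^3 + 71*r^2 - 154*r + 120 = (r - 2)*(r^3 - 12*r^2 + 47*r - 60) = (r - 5)*(r - 2)*(r^2 - 7*r + 12) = (r - 5)*(r - 3)*(r - 2)*(r - 4)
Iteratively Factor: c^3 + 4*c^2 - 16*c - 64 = (c - 4)*(c^2 + 8*c + 16) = (c - 4)*(c + 4)*(c + 4)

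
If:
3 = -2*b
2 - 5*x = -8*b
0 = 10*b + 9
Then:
No Solution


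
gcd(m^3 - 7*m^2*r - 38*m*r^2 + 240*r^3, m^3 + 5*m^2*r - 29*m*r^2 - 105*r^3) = -m + 5*r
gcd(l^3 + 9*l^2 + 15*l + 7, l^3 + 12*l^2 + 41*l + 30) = l + 1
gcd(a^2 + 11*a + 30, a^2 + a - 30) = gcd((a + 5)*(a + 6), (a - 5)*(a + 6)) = a + 6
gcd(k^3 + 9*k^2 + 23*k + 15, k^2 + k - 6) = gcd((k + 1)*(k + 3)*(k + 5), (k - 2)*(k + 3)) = k + 3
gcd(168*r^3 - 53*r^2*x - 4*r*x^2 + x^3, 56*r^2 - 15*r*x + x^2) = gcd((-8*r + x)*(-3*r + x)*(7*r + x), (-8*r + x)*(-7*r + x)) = -8*r + x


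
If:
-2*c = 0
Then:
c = 0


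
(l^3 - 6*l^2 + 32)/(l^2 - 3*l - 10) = (l^2 - 8*l + 16)/(l - 5)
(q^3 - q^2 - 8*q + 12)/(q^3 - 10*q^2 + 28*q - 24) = (q + 3)/(q - 6)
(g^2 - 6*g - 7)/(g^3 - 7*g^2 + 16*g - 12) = (g^2 - 6*g - 7)/(g^3 - 7*g^2 + 16*g - 12)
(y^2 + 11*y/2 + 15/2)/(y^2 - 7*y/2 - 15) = (y + 3)/(y - 6)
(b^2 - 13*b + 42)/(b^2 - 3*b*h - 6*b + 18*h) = (b - 7)/(b - 3*h)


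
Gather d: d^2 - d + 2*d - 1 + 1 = d^2 + d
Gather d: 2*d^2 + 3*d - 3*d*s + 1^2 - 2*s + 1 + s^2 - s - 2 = 2*d^2 + d*(3 - 3*s) + s^2 - 3*s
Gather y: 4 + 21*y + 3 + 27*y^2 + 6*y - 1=27*y^2 + 27*y + 6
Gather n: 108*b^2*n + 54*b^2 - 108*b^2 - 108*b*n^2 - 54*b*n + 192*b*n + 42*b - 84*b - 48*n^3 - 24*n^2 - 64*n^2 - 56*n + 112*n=-54*b^2 - 42*b - 48*n^3 + n^2*(-108*b - 88) + n*(108*b^2 + 138*b + 56)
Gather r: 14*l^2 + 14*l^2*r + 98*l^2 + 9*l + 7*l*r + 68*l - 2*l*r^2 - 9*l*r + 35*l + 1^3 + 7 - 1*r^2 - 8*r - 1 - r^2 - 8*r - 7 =112*l^2 + 112*l + r^2*(-2*l - 2) + r*(14*l^2 - 2*l - 16)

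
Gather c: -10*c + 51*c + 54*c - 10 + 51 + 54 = 95*c + 95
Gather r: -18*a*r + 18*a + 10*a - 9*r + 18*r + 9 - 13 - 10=28*a + r*(9 - 18*a) - 14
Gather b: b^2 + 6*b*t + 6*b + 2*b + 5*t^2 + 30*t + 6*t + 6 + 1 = b^2 + b*(6*t + 8) + 5*t^2 + 36*t + 7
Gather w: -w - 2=-w - 2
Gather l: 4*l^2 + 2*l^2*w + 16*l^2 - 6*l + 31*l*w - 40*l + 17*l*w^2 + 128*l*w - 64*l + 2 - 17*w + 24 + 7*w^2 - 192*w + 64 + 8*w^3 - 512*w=l^2*(2*w + 20) + l*(17*w^2 + 159*w - 110) + 8*w^3 + 7*w^2 - 721*w + 90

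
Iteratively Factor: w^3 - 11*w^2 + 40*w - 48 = (w - 3)*(w^2 - 8*w + 16) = (w - 4)*(w - 3)*(w - 4)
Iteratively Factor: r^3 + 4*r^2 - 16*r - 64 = (r + 4)*(r^2 - 16) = (r + 4)^2*(r - 4)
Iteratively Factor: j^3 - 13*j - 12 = (j - 4)*(j^2 + 4*j + 3) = (j - 4)*(j + 3)*(j + 1)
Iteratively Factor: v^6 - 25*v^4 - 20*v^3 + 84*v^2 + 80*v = (v + 1)*(v^5 - v^4 - 24*v^3 + 4*v^2 + 80*v) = (v - 2)*(v + 1)*(v^4 + v^3 - 22*v^2 - 40*v) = (v - 2)*(v + 1)*(v + 2)*(v^3 - v^2 - 20*v) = (v - 2)*(v + 1)*(v + 2)*(v + 4)*(v^2 - 5*v) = v*(v - 2)*(v + 1)*(v + 2)*(v + 4)*(v - 5)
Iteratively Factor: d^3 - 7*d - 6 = (d - 3)*(d^2 + 3*d + 2) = (d - 3)*(d + 1)*(d + 2)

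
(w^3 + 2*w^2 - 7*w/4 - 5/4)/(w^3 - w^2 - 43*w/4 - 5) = (w - 1)/(w - 4)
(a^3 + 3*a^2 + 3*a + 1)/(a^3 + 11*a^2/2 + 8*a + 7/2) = 2*(a + 1)/(2*a + 7)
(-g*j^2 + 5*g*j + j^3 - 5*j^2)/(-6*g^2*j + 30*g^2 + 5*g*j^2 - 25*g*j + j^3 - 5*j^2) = j/(6*g + j)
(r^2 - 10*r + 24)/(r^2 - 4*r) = (r - 6)/r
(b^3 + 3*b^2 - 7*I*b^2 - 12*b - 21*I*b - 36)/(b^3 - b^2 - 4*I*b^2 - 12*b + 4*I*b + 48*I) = (b - 3*I)/(b - 4)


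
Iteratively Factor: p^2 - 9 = (p - 3)*(p + 3)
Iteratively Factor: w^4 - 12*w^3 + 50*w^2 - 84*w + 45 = (w - 1)*(w^3 - 11*w^2 + 39*w - 45) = (w - 5)*(w - 1)*(w^2 - 6*w + 9) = (w - 5)*(w - 3)*(w - 1)*(w - 3)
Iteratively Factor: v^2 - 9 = (v + 3)*(v - 3)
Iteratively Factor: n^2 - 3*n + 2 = (n - 1)*(n - 2)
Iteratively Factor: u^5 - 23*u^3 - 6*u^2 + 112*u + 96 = (u - 3)*(u^4 + 3*u^3 - 14*u^2 - 48*u - 32) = (u - 3)*(u + 2)*(u^3 + u^2 - 16*u - 16) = (u - 3)*(u + 1)*(u + 2)*(u^2 - 16) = (u - 3)*(u + 1)*(u + 2)*(u + 4)*(u - 4)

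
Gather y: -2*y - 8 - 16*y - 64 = -18*y - 72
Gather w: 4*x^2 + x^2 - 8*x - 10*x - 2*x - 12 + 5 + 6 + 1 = 5*x^2 - 20*x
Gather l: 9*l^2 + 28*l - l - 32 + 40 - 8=9*l^2 + 27*l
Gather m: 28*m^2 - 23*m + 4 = 28*m^2 - 23*m + 4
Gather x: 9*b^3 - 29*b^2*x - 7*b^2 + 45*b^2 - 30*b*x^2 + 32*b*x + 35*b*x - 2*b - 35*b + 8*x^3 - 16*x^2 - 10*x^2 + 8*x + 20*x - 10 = 9*b^3 + 38*b^2 - 37*b + 8*x^3 + x^2*(-30*b - 26) + x*(-29*b^2 + 67*b + 28) - 10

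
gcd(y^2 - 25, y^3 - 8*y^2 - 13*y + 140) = y - 5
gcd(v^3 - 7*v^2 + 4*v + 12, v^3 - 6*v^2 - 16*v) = 1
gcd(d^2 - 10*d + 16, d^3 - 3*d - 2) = d - 2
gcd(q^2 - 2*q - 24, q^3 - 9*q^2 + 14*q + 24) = q - 6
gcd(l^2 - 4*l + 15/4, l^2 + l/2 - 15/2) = l - 5/2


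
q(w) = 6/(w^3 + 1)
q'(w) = -18*w^2/(w^3 + 1)^2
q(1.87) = 0.80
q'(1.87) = -1.11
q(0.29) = 5.86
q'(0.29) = -1.44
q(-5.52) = -0.04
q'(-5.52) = -0.02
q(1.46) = 1.46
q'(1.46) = -2.27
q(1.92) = 0.74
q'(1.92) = -1.02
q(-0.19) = 6.04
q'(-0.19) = -0.66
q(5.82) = 0.03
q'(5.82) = -0.02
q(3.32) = 0.16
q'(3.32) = -0.14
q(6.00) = 0.03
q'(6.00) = -0.01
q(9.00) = 0.01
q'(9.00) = 0.00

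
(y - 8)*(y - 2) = y^2 - 10*y + 16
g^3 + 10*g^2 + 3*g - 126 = (g - 3)*(g + 6)*(g + 7)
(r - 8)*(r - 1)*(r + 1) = r^3 - 8*r^2 - r + 8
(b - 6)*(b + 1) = b^2 - 5*b - 6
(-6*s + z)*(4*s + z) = -24*s^2 - 2*s*z + z^2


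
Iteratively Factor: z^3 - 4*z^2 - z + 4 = (z + 1)*(z^2 - 5*z + 4) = (z - 1)*(z + 1)*(z - 4)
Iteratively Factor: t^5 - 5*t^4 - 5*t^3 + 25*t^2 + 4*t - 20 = (t + 2)*(t^4 - 7*t^3 + 9*t^2 + 7*t - 10) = (t - 5)*(t + 2)*(t^3 - 2*t^2 - t + 2) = (t - 5)*(t - 2)*(t + 2)*(t^2 - 1) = (t - 5)*(t - 2)*(t + 1)*(t + 2)*(t - 1)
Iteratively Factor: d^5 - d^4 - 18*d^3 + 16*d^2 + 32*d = (d + 4)*(d^4 - 5*d^3 + 2*d^2 + 8*d) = (d - 4)*(d + 4)*(d^3 - d^2 - 2*d) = (d - 4)*(d - 2)*(d + 4)*(d^2 + d) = (d - 4)*(d - 2)*(d + 1)*(d + 4)*(d)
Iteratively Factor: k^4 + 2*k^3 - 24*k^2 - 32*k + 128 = (k - 2)*(k^3 + 4*k^2 - 16*k - 64) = (k - 2)*(k + 4)*(k^2 - 16) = (k - 4)*(k - 2)*(k + 4)*(k + 4)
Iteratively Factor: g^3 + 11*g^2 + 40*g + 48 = (g + 4)*(g^2 + 7*g + 12) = (g + 3)*(g + 4)*(g + 4)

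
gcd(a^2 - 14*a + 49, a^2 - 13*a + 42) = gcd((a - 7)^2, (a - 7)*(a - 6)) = a - 7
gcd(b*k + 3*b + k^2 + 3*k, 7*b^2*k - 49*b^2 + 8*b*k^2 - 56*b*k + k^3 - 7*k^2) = b + k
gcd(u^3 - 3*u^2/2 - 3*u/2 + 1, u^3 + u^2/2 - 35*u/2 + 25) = u - 2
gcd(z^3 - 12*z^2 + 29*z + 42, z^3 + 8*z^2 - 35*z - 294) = z - 6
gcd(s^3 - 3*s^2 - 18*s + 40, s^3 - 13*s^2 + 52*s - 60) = s^2 - 7*s + 10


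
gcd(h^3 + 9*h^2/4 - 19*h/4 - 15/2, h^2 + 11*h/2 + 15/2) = h + 3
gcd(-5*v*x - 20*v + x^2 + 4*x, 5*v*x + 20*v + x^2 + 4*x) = x + 4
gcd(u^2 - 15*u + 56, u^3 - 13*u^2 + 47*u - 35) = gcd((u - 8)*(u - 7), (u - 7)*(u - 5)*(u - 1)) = u - 7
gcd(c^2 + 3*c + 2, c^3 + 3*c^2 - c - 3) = c + 1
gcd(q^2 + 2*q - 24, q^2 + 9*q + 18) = q + 6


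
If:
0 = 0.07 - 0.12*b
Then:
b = 0.58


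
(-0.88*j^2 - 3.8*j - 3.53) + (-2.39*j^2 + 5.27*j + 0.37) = -3.27*j^2 + 1.47*j - 3.16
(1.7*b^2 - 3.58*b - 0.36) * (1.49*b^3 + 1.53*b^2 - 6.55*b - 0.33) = 2.533*b^5 - 2.7332*b^4 - 17.1488*b^3 + 22.3372*b^2 + 3.5394*b + 0.1188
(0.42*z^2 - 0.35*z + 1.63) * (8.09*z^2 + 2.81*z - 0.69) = 3.3978*z^4 - 1.6513*z^3 + 11.9134*z^2 + 4.8218*z - 1.1247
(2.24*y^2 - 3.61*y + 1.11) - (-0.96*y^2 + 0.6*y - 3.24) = 3.2*y^2 - 4.21*y + 4.35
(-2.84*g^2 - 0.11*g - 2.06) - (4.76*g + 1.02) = -2.84*g^2 - 4.87*g - 3.08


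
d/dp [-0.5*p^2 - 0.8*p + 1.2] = -1.0*p - 0.8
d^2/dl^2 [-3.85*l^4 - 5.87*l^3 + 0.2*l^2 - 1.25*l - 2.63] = -46.2*l^2 - 35.22*l + 0.4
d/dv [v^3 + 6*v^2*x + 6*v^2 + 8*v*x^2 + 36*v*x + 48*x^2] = 3*v^2 + 12*v*x + 12*v + 8*x^2 + 36*x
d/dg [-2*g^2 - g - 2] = -4*g - 1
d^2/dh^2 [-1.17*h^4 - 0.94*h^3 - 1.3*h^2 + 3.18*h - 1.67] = -14.04*h^2 - 5.64*h - 2.6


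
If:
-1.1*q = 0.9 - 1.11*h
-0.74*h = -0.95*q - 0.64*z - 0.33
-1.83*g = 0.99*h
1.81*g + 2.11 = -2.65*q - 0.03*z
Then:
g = -0.01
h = 0.02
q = -0.80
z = 0.69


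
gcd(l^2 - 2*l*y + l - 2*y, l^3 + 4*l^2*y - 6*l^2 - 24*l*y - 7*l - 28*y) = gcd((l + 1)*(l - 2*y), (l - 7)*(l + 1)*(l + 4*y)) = l + 1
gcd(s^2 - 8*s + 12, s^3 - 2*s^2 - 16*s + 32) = s - 2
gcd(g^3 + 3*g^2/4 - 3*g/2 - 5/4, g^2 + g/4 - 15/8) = g - 5/4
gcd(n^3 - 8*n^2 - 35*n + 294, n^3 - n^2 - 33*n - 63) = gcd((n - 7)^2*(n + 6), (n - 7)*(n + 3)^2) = n - 7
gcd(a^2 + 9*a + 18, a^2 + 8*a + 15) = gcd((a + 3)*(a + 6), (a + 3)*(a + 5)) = a + 3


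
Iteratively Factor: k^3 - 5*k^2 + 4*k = (k)*(k^2 - 5*k + 4) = k*(k - 4)*(k - 1)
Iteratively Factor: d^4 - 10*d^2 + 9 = (d + 3)*(d^3 - 3*d^2 - d + 3) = (d - 3)*(d + 3)*(d^2 - 1) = (d - 3)*(d + 1)*(d + 3)*(d - 1)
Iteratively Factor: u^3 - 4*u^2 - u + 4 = (u + 1)*(u^2 - 5*u + 4) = (u - 4)*(u + 1)*(u - 1)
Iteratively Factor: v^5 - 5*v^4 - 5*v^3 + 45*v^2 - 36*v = (v)*(v^4 - 5*v^3 - 5*v^2 + 45*v - 36) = v*(v - 1)*(v^3 - 4*v^2 - 9*v + 36) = v*(v - 4)*(v - 1)*(v^2 - 9) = v*(v - 4)*(v - 3)*(v - 1)*(v + 3)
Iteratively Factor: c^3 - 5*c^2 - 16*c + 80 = (c - 4)*(c^2 - c - 20) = (c - 5)*(c - 4)*(c + 4)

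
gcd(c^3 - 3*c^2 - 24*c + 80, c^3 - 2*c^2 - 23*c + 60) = c^2 + c - 20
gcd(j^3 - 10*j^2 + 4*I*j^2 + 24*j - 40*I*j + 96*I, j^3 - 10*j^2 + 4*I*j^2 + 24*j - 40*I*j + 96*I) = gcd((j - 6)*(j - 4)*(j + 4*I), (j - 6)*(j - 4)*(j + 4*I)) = j^3 + j^2*(-10 + 4*I) + j*(24 - 40*I) + 96*I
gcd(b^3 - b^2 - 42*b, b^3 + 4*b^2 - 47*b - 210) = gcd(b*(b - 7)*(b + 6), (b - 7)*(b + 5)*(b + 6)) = b^2 - b - 42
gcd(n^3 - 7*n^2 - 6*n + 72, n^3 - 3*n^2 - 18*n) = n^2 - 3*n - 18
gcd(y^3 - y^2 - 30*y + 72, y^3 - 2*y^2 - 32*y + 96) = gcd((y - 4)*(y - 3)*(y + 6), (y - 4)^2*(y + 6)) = y^2 + 2*y - 24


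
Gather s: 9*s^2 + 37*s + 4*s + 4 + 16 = 9*s^2 + 41*s + 20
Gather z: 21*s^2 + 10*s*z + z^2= 21*s^2 + 10*s*z + z^2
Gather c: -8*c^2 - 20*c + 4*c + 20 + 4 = -8*c^2 - 16*c + 24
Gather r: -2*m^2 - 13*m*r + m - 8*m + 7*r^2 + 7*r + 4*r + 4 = -2*m^2 - 7*m + 7*r^2 + r*(11 - 13*m) + 4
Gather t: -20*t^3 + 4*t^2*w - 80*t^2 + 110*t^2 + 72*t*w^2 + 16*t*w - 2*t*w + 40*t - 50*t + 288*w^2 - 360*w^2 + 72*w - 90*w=-20*t^3 + t^2*(4*w + 30) + t*(72*w^2 + 14*w - 10) - 72*w^2 - 18*w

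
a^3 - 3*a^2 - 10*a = a*(a - 5)*(a + 2)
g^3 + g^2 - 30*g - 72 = (g - 6)*(g + 3)*(g + 4)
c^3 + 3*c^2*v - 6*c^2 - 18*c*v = c*(c - 6)*(c + 3*v)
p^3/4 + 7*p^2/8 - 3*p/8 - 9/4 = (p/4 + 1/2)*(p - 3/2)*(p + 3)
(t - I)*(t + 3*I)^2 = t^3 + 5*I*t^2 - 3*t + 9*I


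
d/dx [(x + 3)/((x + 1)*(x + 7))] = (-x^2 - 6*x - 17)/(x^4 + 16*x^3 + 78*x^2 + 112*x + 49)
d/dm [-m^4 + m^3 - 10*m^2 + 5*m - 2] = -4*m^3 + 3*m^2 - 20*m + 5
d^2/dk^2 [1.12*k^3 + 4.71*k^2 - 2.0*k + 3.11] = 6.72*k + 9.42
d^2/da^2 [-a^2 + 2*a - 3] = -2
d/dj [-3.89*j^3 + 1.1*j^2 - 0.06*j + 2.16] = -11.67*j^2 + 2.2*j - 0.06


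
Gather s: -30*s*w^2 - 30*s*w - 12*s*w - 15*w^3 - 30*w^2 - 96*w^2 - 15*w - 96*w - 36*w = s*(-30*w^2 - 42*w) - 15*w^3 - 126*w^2 - 147*w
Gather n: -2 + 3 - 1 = 0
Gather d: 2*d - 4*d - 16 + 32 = 16 - 2*d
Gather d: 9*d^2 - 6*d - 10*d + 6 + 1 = 9*d^2 - 16*d + 7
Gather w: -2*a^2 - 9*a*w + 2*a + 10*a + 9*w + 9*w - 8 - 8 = -2*a^2 + 12*a + w*(18 - 9*a) - 16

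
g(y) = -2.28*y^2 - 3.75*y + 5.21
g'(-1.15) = 1.49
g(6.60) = -118.86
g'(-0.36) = -2.11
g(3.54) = -36.64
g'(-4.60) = 17.23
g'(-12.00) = 50.97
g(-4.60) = -25.78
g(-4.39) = -22.27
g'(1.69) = -11.46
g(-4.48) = -23.75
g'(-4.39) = 16.27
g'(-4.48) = 16.68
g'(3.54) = -19.89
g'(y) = -4.56*y - 3.75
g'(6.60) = -33.85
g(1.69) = -7.64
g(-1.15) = 6.51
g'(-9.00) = 37.29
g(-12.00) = -278.11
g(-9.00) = -145.72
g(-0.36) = 6.26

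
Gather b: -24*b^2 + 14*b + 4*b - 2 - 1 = -24*b^2 + 18*b - 3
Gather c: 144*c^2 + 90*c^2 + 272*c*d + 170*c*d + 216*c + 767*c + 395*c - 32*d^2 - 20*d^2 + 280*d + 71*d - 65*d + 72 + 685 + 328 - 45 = 234*c^2 + c*(442*d + 1378) - 52*d^2 + 286*d + 1040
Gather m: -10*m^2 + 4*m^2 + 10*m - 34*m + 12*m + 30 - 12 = -6*m^2 - 12*m + 18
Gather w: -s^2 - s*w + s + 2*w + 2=-s^2 + s + w*(2 - s) + 2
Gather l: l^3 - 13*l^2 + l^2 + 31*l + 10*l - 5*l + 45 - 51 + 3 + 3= l^3 - 12*l^2 + 36*l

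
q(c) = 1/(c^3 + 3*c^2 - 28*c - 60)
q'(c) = (-3*c^2 - 6*c + 28)/(c^3 + 3*c^2 - 28*c - 60)^2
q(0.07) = -0.02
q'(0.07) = 0.01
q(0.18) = -0.02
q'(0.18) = 0.01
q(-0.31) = -0.02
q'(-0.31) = 0.01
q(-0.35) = -0.02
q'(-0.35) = 0.01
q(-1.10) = -0.04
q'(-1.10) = 0.04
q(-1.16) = -0.04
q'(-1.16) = 0.05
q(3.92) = -0.02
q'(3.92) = -0.01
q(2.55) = -0.01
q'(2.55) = -0.00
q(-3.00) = 0.04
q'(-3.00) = 0.03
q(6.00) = 0.01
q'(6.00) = -0.01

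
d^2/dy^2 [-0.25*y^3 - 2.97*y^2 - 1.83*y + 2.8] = -1.5*y - 5.94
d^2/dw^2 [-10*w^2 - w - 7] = -20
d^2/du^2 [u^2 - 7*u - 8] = 2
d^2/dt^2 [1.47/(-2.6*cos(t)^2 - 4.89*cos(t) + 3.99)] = (39.7488*(1 - cos(t)^2)^2 + 56.06874*cos(t)^3 + 116.024307*cos(t)^2 - 83.456163*cos(t) - 140.549934)/(2.6*cos(t)^2 + 4.89*cos(t) - 3.99)^3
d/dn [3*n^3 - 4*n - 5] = 9*n^2 - 4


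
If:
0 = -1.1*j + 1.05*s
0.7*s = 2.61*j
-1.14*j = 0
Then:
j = 0.00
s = 0.00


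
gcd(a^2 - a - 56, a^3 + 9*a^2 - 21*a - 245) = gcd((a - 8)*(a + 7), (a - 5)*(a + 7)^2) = a + 7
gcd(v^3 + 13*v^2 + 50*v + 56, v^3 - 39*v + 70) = v + 7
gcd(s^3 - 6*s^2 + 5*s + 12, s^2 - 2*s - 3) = s^2 - 2*s - 3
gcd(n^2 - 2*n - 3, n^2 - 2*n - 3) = n^2 - 2*n - 3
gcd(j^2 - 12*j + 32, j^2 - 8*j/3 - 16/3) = j - 4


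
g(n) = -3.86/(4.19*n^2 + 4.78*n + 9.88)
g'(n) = -3.86*(-8.38*n - 4.78)/(4.19*n^2 + 4.78*n + 9.88)^2 = (32.3468*n + 18.4508)/(4.19*n^2 + 4.78*n + 9.88)^2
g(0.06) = -0.38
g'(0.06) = 0.20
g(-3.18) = -0.10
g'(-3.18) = -0.06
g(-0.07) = -0.40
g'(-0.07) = 0.18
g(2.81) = -0.07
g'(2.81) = 0.03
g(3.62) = -0.05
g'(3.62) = 0.02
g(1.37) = -0.16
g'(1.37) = 0.11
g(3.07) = -0.06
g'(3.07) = 0.03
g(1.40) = -0.16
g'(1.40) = 0.10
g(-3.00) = -0.12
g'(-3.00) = -0.07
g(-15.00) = -0.00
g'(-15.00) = -0.00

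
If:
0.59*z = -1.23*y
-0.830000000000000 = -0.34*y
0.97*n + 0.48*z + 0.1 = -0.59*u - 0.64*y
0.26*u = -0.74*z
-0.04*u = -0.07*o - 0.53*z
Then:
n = -8.01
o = 46.81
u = 14.48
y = 2.44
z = -5.09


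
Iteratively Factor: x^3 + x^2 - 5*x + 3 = (x - 1)*(x^2 + 2*x - 3) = (x - 1)^2*(x + 3)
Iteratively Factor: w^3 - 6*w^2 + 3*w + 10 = (w + 1)*(w^2 - 7*w + 10) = (w - 5)*(w + 1)*(w - 2)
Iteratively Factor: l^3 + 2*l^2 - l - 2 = (l + 2)*(l^2 - 1) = (l + 1)*(l + 2)*(l - 1)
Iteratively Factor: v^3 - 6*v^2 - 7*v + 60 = (v - 4)*(v^2 - 2*v - 15) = (v - 5)*(v - 4)*(v + 3)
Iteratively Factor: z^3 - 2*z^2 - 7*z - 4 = (z - 4)*(z^2 + 2*z + 1) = (z - 4)*(z + 1)*(z + 1)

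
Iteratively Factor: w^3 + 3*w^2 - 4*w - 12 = (w + 3)*(w^2 - 4) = (w - 2)*(w + 3)*(w + 2)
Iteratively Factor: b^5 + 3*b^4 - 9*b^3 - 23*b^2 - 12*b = (b + 1)*(b^4 + 2*b^3 - 11*b^2 - 12*b) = (b + 1)^2*(b^3 + b^2 - 12*b) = b*(b + 1)^2*(b^2 + b - 12) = b*(b + 1)^2*(b + 4)*(b - 3)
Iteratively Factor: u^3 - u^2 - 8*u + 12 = (u + 3)*(u^2 - 4*u + 4) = (u - 2)*(u + 3)*(u - 2)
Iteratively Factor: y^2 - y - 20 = (y + 4)*(y - 5)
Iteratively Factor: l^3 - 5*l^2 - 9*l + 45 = (l + 3)*(l^2 - 8*l + 15) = (l - 3)*(l + 3)*(l - 5)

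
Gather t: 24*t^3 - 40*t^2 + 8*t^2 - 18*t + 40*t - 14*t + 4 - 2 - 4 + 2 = 24*t^3 - 32*t^2 + 8*t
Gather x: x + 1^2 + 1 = x + 2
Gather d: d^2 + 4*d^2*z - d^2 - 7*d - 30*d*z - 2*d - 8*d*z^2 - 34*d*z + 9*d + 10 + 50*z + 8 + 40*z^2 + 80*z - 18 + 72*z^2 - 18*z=4*d^2*z + d*(-8*z^2 - 64*z) + 112*z^2 + 112*z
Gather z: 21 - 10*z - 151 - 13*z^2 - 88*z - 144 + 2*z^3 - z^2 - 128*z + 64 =2*z^3 - 14*z^2 - 226*z - 210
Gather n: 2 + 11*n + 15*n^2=15*n^2 + 11*n + 2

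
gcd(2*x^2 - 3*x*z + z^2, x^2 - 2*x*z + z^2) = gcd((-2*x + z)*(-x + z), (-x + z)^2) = x - z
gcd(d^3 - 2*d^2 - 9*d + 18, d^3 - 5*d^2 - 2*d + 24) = d - 3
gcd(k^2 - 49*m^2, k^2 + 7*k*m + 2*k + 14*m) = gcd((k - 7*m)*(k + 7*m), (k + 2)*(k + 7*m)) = k + 7*m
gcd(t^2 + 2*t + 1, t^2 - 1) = t + 1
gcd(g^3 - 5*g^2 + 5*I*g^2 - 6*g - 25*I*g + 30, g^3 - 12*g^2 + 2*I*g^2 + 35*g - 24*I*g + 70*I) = g^2 + g*(-5 + 2*I) - 10*I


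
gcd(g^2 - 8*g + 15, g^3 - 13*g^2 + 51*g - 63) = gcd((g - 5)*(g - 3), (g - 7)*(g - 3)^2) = g - 3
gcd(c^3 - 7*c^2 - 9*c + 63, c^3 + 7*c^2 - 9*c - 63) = c^2 - 9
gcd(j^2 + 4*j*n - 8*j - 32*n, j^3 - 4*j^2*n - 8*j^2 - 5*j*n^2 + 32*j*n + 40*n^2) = j - 8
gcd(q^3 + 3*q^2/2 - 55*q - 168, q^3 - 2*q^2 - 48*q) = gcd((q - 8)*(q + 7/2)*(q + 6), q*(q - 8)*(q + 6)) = q^2 - 2*q - 48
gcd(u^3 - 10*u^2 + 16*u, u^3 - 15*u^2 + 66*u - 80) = u^2 - 10*u + 16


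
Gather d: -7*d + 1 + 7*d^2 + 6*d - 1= 7*d^2 - d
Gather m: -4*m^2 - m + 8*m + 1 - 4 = -4*m^2 + 7*m - 3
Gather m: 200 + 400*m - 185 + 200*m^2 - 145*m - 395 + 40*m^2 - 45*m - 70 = 240*m^2 + 210*m - 450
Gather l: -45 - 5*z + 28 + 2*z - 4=-3*z - 21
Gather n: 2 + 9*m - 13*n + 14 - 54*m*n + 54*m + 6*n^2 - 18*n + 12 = 63*m + 6*n^2 + n*(-54*m - 31) + 28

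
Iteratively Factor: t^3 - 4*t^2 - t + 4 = (t - 4)*(t^2 - 1) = (t - 4)*(t + 1)*(t - 1)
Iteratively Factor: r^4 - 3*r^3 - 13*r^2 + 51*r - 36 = (r + 4)*(r^3 - 7*r^2 + 15*r - 9) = (r - 3)*(r + 4)*(r^2 - 4*r + 3) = (r - 3)*(r - 1)*(r + 4)*(r - 3)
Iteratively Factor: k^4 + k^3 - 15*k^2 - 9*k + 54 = (k + 3)*(k^3 - 2*k^2 - 9*k + 18) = (k + 3)^2*(k^2 - 5*k + 6) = (k - 3)*(k + 3)^2*(k - 2)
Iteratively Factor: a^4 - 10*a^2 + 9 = (a - 3)*(a^3 + 3*a^2 - a - 3) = (a - 3)*(a - 1)*(a^2 + 4*a + 3) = (a - 3)*(a - 1)*(a + 3)*(a + 1)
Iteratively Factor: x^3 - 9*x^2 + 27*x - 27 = (x - 3)*(x^2 - 6*x + 9) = (x - 3)^2*(x - 3)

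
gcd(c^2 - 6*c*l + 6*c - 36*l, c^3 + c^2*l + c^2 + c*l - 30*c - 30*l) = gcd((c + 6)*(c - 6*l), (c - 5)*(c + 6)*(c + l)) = c + 6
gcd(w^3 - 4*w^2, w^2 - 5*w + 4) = w - 4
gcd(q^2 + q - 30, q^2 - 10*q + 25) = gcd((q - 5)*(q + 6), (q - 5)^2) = q - 5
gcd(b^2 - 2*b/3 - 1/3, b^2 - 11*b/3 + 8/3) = b - 1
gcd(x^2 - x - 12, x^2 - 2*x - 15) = x + 3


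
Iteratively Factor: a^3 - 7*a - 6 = (a - 3)*(a^2 + 3*a + 2) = (a - 3)*(a + 1)*(a + 2)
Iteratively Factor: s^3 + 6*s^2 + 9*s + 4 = (s + 1)*(s^2 + 5*s + 4) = (s + 1)^2*(s + 4)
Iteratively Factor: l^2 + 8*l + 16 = (l + 4)*(l + 4)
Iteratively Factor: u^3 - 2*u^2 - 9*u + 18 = (u - 2)*(u^2 - 9) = (u - 2)*(u + 3)*(u - 3)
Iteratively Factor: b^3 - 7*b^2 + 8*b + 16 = (b + 1)*(b^2 - 8*b + 16) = (b - 4)*(b + 1)*(b - 4)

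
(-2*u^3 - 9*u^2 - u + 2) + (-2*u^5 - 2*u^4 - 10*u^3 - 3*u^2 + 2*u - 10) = -2*u^5 - 2*u^4 - 12*u^3 - 12*u^2 + u - 8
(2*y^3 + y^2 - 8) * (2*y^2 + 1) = 4*y^5 + 2*y^4 + 2*y^3 - 15*y^2 - 8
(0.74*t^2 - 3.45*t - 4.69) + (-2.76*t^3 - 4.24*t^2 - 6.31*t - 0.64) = -2.76*t^3 - 3.5*t^2 - 9.76*t - 5.33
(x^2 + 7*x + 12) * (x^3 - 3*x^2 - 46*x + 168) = x^5 + 4*x^4 - 55*x^3 - 190*x^2 + 624*x + 2016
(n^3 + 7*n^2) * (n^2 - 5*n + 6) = n^5 + 2*n^4 - 29*n^3 + 42*n^2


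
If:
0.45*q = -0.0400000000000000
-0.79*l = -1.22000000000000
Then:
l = 1.54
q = -0.09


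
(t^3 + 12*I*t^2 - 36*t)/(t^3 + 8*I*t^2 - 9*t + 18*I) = t*(t + 6*I)/(t^2 + 2*I*t + 3)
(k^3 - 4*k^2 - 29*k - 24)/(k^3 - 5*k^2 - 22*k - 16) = (k + 3)/(k + 2)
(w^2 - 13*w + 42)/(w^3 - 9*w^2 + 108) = (w - 7)/(w^2 - 3*w - 18)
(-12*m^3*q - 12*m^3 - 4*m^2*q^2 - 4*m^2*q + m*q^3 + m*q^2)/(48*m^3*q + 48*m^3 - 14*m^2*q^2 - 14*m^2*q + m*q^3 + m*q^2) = (2*m + q)/(-8*m + q)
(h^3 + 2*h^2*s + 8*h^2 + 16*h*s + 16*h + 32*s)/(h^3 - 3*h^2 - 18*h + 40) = (h^2 + 2*h*s + 4*h + 8*s)/(h^2 - 7*h + 10)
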